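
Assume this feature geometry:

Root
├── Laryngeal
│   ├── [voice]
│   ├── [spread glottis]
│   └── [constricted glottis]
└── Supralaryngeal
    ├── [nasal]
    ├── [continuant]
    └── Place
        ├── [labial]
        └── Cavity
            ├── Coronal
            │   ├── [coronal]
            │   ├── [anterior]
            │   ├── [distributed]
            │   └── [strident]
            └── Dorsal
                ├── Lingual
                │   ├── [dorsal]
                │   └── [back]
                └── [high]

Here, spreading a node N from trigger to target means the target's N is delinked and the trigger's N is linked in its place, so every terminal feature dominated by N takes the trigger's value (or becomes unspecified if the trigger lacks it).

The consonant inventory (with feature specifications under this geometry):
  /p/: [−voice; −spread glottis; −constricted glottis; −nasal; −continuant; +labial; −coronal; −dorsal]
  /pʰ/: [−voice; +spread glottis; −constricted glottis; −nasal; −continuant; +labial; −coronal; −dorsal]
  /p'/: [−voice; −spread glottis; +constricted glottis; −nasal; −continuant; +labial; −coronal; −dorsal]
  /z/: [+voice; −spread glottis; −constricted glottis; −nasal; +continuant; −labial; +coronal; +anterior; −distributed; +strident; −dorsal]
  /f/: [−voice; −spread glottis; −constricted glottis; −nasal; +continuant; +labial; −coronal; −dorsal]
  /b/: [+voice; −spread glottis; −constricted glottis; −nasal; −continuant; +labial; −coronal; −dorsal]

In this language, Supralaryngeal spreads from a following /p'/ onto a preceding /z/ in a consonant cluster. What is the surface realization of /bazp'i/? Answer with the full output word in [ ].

[babp'i]

The Supralaryngeal node dominates the terminals [nasal], [continuant], [labial], [coronal], [anterior], [distributed], [strident], [dorsal], [back], [high].
The target acquires /p'/'s values for everything under Supralaryngeal — [−nasal], [−continuant], [+labial], [−coronal], [−dorsal] — while keeping its own [voice], [spread glottis], [constricted glottis].
The resulting bundle matches /b/ in the inventory; substituting it for /z/ gives [babp'i].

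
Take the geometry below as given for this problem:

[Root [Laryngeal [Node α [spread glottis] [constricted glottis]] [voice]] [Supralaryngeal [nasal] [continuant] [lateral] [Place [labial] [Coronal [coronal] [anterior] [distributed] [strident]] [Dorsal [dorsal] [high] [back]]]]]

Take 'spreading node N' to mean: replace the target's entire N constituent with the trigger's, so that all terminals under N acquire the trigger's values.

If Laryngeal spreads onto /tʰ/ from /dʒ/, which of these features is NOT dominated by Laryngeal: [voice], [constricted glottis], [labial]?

[labial]

Laryngeal dominates exactly [spread glottis], [constricted glottis], [voice].
Of the listed options, [voice], [constricted glottis] are among these and would be overwritten by spreading Laryngeal.
But [labial] is a dependent of Place, outside Laryngeal; it is therefore untouched by the spreading.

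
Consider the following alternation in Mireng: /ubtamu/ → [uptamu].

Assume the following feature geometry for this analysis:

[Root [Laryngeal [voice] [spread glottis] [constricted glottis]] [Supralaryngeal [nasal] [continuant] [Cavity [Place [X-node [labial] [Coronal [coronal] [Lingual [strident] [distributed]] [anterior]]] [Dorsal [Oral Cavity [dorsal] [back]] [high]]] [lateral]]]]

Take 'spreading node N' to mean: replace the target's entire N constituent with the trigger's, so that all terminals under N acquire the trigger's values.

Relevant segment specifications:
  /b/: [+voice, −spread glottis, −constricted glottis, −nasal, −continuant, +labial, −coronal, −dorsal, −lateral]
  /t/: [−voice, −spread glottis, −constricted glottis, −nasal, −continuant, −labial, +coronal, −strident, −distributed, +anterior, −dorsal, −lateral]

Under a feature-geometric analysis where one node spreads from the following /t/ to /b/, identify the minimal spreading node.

The alternation /b/ → [p] changes [voice] and nothing else.
Since just one terminal is affected and it takes /t/'s value, spreading the terminal [voice] alone is sufficient and minimal.
[labial], [coronal] stay as in /b/ although /t/ differs there, so no node dominating them spread; among the remaining candidates [voice] is the lowest that derives the output.

[voice]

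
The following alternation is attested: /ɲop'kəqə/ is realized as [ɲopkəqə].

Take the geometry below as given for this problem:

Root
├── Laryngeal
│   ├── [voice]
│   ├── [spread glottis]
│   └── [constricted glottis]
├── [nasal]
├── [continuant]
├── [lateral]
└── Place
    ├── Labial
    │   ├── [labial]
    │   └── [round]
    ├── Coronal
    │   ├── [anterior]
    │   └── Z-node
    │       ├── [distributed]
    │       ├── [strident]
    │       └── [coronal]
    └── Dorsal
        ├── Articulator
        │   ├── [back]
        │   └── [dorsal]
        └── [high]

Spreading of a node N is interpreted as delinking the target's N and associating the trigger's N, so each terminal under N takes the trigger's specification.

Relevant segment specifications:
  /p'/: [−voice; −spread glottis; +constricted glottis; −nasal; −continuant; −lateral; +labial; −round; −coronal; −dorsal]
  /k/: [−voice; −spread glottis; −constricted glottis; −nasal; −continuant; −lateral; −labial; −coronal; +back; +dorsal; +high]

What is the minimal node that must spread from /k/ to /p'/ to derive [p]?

Feature comparison: [constricted glottis] differs between /p'/ and [p]; the remaining terminals match.
Since just one terminal is affected and it takes /k/'s value, spreading the terminal [constricted glottis] alone is sufficient and minimal.
[labial], [dorsal] stay as in /p'/ although /k/ differs there, so no node dominating them spread; among the remaining candidates [constricted glottis] is the lowest that derives the output.

[constricted glottis]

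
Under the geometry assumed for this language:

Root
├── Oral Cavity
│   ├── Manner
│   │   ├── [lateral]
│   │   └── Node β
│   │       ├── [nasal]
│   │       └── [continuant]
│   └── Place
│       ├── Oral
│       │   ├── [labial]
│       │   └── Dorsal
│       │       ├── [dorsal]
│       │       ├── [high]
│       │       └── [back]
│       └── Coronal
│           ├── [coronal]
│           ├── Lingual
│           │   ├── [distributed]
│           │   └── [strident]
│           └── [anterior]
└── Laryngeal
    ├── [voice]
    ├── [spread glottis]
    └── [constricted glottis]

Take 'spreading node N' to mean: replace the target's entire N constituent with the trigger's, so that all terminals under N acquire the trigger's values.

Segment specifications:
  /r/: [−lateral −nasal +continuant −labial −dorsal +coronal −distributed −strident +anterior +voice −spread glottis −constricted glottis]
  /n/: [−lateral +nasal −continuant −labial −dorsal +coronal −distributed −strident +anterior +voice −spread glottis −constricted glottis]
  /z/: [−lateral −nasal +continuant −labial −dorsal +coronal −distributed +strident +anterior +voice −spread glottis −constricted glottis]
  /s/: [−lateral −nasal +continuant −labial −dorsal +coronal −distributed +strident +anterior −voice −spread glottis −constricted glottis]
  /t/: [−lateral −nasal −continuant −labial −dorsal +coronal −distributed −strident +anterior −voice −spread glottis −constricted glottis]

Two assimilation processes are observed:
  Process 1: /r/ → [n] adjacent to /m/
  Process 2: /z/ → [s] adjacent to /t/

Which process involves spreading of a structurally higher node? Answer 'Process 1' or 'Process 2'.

Process 1 alters [nasal], [continuant]; the lowest common ancestor is Node β (depth 3 from Root).
Process 2: the feature that changes is [voice]; the minimal node is [voice] (depth 2).
[voice] is closer to Root than Node β, so Process 2 spreads the higher node.

Process 2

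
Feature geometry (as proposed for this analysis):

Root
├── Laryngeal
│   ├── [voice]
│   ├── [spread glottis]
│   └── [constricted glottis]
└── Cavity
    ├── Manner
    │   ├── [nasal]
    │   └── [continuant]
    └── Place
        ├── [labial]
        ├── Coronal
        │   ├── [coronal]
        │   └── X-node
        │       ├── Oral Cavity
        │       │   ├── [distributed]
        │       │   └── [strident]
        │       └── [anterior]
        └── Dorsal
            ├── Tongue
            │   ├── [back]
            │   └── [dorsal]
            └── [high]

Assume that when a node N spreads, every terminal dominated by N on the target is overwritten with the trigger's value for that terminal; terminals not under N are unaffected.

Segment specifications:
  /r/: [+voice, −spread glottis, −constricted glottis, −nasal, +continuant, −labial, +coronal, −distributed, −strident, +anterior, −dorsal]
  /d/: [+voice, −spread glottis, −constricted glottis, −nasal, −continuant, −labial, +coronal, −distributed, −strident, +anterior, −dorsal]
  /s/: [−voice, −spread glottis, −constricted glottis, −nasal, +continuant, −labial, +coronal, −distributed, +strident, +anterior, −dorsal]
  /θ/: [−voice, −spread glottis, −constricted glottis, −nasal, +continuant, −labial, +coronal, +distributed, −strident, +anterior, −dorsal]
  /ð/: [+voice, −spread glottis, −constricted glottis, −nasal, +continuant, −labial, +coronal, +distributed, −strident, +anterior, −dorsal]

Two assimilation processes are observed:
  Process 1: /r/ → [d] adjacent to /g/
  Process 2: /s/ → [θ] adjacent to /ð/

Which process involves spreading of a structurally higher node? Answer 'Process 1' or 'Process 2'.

Process 1 alters [continuant]; the lowest dominating node is [continuant] (depth 3 from Root).
Process 2 alters [distributed], [strident]; the lowest common ancestor is Oral Cavity (depth 5 from Root).
Depth 3 < depth 5; Process 1 involves the structurally higher constituent [continuant].

Process 1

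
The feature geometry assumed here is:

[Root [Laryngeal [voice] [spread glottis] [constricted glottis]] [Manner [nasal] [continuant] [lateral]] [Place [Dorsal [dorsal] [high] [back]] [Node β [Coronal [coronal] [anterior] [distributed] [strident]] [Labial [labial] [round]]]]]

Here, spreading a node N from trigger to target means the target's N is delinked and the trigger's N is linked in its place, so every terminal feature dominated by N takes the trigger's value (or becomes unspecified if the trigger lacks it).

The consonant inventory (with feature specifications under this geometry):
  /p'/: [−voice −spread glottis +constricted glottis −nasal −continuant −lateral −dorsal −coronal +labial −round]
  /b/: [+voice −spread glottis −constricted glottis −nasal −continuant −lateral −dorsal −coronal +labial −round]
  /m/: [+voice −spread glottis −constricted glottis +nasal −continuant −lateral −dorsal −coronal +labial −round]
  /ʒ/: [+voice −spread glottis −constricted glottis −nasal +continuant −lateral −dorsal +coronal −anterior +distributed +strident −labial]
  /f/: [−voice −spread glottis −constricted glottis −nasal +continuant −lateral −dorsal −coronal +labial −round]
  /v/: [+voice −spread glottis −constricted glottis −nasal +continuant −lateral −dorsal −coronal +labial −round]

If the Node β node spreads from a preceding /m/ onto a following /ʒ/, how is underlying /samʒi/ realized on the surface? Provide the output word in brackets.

[samvi]

Node β immediately or transitively dominates [coronal], [anterior], [distributed], [strident], [labial], [round].
After delinking /ʒ/'s Node β and linking /m/'s, the affected terminals become [−coronal], [+labial], [−round]; [voice], [spread glottis], [constricted glottis], … (outside Node β) are retained from /ʒ/.
This feature bundle is that of [v], so /samʒi/ surfaces as [samvi].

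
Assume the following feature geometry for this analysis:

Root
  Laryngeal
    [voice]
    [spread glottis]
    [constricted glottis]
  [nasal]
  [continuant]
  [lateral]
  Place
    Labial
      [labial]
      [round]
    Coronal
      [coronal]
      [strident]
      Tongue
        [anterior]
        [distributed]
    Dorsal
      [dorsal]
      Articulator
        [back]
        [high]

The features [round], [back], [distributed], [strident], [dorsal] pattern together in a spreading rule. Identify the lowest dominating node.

Place

[round]: Root → Place → Labial → [round].
[back] lies under Articulator (below Place).
[distributed] lies under Tongue (below Place).
[strident]: Root → Place → Coronal → [strident].
[dorsal] lies under Dorsal (below Place).
Place is the lowest common ancestor — every listed feature sits under it, and no single subconstituent of Place covers them all.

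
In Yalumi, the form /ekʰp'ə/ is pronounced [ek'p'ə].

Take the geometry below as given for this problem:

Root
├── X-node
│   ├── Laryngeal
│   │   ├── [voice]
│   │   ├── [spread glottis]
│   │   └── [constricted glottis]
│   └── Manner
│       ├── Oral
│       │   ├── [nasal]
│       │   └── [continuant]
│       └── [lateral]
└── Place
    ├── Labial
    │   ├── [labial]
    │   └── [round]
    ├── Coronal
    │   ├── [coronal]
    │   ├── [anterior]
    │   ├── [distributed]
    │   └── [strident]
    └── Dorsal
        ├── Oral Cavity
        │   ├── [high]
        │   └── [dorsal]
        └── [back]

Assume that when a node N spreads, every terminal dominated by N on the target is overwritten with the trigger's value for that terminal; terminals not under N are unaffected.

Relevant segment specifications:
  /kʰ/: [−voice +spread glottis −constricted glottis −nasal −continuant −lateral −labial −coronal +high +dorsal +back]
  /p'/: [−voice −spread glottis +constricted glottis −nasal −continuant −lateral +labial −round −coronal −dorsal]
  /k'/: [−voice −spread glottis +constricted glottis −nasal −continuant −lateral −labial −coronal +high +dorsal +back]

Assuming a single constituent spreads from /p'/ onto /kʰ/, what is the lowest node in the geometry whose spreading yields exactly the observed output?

Laryngeal

/kʰ/ and [k'] differ in [spread glottis], [constricted glottis]; every other specified feature is identical.
The smallest constituent containing every changed terminal is Laryngeal — each of its daughters lacks at least one of the affected features.
If Laryngeal spreads, every terminal under it takes /p'/'s value, producing [k'] as observed.
Features on which the two segments disagree outside Laryngeal, such as [dorsal], [labial], are unchanged — nothing dominating them spread, and Laryngeal is the minimal sufficient constituent.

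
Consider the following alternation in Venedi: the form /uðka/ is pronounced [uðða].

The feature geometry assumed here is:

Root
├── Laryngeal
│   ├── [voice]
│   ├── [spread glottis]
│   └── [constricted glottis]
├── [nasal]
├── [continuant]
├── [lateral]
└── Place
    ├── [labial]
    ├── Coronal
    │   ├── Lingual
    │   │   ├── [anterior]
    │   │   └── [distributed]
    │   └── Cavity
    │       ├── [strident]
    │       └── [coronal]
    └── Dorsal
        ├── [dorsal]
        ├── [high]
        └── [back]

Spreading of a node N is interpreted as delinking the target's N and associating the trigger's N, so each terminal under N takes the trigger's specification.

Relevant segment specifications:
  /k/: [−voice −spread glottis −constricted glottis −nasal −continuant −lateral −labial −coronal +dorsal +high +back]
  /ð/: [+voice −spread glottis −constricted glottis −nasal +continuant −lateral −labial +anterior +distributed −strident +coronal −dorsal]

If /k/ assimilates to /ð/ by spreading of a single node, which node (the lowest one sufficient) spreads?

Root

The alternation /k/ → [ð] changes [voice], [continuant], [coronal], [anterior], [distributed], [strident], [dorsal], [high], [back] and nothing else.
In this geometry the lowest node dominating all of them is Root: every daughter of Root dominates only a proper subset, so no lower node suffices.
Delinking /k/'s Root and associating /ð/'s Root gives precisely the feature bundle of [ð].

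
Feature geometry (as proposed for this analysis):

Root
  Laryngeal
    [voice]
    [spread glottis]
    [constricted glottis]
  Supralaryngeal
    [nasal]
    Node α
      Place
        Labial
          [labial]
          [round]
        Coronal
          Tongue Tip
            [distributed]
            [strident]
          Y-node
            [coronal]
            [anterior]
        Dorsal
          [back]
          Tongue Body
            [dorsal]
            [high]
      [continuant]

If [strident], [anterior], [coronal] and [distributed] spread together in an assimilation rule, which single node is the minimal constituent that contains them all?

Coronal

[strident] is immediately dominated by Tongue Tip.
[anterior] is immediately dominated by Y-node.
[coronal] is immediately dominated by Y-node.
[distributed] is immediately dominated by Tongue Tip.
The listed terminals split across distinct daughters of Coronal, so Coronal itself is the smallest node containing them all.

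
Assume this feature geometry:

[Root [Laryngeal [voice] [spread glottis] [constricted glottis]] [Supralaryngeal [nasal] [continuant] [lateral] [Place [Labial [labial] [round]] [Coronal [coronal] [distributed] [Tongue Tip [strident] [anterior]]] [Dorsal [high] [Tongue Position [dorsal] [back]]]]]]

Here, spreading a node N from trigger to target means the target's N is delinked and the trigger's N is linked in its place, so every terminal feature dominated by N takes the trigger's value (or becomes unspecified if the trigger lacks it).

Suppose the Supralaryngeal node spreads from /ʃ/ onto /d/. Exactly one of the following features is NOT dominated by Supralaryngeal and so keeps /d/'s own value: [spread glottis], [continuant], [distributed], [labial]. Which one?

[spread glottis]

Supralaryngeal dominates exactly [nasal], [continuant], [lateral], [labial], [round], [coronal], [distributed], [strident], [anterior], [high], [dorsal], [back].
Spreading Supralaryngeal replaces [distributed], [continuant], [labial] with the trigger's values, since each sits inside the Supralaryngeal constituent.
[spread glottis] attaches under Laryngeal, not under Supralaryngeal, so /d/ retains its own value for [spread glottis].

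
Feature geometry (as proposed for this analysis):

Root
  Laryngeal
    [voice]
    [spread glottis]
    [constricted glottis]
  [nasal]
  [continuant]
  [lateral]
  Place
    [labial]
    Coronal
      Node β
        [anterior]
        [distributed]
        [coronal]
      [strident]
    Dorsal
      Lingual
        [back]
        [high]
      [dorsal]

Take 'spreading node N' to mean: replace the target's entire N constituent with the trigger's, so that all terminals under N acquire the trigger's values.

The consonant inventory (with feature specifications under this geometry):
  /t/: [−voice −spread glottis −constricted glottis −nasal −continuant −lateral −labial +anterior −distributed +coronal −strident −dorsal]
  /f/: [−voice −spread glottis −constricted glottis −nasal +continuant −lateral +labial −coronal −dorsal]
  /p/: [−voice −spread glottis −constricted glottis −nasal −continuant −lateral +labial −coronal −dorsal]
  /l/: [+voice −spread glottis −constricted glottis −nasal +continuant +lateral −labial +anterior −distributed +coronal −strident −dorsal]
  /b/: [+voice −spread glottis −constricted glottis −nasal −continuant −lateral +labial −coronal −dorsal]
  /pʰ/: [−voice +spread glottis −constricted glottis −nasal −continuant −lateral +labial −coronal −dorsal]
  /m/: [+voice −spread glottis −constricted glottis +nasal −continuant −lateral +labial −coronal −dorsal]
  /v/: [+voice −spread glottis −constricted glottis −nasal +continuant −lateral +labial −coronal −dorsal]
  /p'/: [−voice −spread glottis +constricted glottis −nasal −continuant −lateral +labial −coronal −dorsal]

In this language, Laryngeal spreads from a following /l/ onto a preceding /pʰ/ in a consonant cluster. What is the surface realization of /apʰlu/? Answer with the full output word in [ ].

[ablu]

Terminals under Laryngeal in this geometry: [voice], [spread glottis], [constricted glottis].
Spreading Laryngeal from /l/ onto /pʰ/ replaces those values with /l/'s: [+voice], [−spread glottis], [−constricted glottis]. Features outside Laryngeal ([nasal], [continuant], [lateral], …) stay as in /pʰ/.
The resulting bundle matches /b/ in the inventory; substituting it for /pʰ/ gives [ablu].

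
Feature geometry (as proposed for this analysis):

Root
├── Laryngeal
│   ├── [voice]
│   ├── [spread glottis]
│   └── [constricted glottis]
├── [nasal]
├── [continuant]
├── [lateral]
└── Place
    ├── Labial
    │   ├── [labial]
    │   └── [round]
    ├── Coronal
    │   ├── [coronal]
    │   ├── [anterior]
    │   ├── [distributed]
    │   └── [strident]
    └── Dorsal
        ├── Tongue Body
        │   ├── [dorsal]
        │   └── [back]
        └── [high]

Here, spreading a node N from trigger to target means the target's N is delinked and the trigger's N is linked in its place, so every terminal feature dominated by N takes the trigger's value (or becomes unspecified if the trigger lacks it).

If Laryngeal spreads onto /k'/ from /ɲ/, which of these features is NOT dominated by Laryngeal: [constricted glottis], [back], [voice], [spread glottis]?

The terminals dominated by Laryngeal are [voice], [spread glottis], [constricted glottis].
[constricted glottis], [voice], [spread glottis] all lie under Laryngeal, so they are overwritten when Laryngeal spreads.
[back] is not within the Laryngeal subtree (it hangs from Tongue Body), so /k'/'s [back] value survives.

[back]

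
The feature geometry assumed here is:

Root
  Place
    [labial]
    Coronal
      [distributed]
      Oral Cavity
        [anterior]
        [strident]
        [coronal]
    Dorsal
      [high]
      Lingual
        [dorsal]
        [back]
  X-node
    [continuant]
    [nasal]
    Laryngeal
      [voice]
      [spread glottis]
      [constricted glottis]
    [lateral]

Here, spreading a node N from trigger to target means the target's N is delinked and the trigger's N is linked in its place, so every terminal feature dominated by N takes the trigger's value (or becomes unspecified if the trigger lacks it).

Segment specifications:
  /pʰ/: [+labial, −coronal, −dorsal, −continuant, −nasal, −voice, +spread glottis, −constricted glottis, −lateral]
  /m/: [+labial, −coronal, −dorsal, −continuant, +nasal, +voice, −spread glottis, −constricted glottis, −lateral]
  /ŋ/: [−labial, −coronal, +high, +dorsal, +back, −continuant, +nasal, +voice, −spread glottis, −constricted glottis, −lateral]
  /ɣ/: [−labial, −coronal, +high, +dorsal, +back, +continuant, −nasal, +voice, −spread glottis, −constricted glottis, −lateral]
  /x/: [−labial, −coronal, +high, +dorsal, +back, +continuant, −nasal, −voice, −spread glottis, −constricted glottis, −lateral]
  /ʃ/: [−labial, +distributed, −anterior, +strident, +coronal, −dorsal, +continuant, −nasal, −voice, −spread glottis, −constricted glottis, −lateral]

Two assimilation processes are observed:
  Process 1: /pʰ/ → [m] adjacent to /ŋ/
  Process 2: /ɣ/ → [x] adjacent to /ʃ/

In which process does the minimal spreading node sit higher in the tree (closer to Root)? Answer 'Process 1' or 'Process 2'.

Process 1

Process 1 alters [voice], [spread glottis], [nasal]; the lowest common ancestor is X-node (depth 1 from Root).
In Process 2, [voice] changes, so the minimal spreading node is [voice] at depth 3.
X-node is closer to Root than [voice], so Process 1 spreads the higher node.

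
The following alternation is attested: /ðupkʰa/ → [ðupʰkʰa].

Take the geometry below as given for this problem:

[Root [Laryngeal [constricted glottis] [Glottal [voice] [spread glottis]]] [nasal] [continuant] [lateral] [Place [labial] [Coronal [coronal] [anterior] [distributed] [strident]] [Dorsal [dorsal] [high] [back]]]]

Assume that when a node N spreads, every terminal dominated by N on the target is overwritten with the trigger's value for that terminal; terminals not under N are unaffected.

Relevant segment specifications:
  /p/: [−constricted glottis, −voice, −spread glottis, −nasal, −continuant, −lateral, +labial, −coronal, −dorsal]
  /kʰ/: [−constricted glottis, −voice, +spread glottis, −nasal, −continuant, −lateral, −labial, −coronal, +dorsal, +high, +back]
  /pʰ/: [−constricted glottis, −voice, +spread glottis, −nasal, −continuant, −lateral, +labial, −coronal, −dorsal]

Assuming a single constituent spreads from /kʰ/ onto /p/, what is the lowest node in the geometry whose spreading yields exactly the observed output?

/p/ and [pʰ] differ in [spread glottis]; every other specified feature is identical.
With a single altered terminal, the smallest constituent that could spread is that terminal — [spread glottis].
Features on which the two segments disagree outside [spread glottis], such as [labial], [dorsal], are unchanged — nothing dominating them spread, and [spread glottis] is the minimal sufficient constituent.

[spread glottis]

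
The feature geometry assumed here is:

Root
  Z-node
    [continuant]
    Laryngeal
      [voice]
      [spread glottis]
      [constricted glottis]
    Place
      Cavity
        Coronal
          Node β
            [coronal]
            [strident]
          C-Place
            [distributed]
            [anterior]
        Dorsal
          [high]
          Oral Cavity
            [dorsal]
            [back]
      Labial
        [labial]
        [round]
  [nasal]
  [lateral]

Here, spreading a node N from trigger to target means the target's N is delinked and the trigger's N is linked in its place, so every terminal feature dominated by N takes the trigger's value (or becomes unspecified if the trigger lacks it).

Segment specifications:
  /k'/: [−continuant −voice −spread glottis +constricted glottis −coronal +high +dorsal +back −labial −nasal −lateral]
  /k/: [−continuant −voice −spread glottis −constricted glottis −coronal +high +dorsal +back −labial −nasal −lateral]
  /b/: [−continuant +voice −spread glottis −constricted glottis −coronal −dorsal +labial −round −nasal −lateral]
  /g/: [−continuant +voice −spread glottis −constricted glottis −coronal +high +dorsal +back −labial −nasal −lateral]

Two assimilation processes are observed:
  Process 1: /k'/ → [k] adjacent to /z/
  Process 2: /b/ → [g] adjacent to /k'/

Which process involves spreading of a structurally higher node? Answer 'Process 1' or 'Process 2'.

Process 2

Process 1 alters [constricted glottis]; the lowest dominating node is [constricted glottis] (depth 3 from Root).
Process 2 alters [labial], [round], [dorsal], [high], [back]; the lowest common ancestor is Place (depth 2 from Root).
Place (depth 2) sits above [constricted glottis] (depth 3), making Process 2 the one with the higher spreading node.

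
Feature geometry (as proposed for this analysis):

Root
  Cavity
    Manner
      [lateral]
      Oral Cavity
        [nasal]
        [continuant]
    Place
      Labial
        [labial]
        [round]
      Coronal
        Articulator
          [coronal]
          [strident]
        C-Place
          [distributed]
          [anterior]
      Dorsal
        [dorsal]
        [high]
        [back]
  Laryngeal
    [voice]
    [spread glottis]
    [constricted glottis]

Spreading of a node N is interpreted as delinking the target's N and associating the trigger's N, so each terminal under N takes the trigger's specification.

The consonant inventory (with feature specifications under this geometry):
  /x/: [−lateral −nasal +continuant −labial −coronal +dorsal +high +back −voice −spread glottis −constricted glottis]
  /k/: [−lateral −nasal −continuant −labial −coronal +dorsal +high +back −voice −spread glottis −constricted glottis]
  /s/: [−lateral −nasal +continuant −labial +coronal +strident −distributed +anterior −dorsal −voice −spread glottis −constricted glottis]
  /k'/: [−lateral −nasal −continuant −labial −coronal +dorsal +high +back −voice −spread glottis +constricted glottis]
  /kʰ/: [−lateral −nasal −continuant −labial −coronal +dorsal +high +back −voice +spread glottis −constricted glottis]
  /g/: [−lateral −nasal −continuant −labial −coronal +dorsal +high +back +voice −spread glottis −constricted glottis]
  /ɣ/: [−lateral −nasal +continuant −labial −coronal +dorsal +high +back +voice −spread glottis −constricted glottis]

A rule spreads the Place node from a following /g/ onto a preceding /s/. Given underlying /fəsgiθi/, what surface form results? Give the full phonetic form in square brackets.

[fəxgiθi]

Place immediately or transitively dominates [labial], [round], [coronal], [strident], [distributed], [anterior], [dorsal], [high], [back].
After delinking /s/'s Place and linking /g/'s, the affected terminals become [−labial], [−coronal], [+dorsal], [+high], [+back]; [lateral], [nasal], [continuant], … (outside Place) are retained from /s/.
Among the inventory, only /x/ has exactly this specification, giving the surface form [fəxgiθi].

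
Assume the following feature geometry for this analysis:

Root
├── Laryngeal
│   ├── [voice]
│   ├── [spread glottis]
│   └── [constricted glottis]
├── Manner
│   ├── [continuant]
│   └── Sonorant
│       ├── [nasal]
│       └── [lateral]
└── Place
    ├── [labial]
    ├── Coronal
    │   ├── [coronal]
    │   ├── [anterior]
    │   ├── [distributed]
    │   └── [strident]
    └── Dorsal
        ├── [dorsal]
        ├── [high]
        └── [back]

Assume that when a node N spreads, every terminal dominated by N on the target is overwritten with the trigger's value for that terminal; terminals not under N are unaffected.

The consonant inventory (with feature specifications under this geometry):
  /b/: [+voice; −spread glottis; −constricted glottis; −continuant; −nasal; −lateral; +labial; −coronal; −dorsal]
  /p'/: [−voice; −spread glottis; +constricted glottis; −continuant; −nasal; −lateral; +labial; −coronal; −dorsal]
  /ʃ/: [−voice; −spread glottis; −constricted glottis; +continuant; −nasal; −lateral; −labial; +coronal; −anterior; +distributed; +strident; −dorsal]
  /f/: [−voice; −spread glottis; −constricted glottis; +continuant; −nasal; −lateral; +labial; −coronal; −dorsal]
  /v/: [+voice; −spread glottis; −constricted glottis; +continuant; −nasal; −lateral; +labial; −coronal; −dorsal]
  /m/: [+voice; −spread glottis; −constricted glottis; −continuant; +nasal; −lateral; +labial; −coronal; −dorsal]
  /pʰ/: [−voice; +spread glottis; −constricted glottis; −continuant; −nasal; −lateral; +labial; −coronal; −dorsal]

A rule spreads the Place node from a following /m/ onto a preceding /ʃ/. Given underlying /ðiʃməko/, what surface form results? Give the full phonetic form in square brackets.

Place immediately or transitively dominates [labial], [coronal], [anterior], [distributed], [strident], [dorsal], [high], [back].
The target acquires /m/'s values for everything under Place — [+labial], [−coronal], [−dorsal] — while keeping its own [voice], [spread glottis], [constricted glottis], ….
Among the inventory, only /f/ has exactly this specification, giving the surface form [ðifməko].

[ðifməko]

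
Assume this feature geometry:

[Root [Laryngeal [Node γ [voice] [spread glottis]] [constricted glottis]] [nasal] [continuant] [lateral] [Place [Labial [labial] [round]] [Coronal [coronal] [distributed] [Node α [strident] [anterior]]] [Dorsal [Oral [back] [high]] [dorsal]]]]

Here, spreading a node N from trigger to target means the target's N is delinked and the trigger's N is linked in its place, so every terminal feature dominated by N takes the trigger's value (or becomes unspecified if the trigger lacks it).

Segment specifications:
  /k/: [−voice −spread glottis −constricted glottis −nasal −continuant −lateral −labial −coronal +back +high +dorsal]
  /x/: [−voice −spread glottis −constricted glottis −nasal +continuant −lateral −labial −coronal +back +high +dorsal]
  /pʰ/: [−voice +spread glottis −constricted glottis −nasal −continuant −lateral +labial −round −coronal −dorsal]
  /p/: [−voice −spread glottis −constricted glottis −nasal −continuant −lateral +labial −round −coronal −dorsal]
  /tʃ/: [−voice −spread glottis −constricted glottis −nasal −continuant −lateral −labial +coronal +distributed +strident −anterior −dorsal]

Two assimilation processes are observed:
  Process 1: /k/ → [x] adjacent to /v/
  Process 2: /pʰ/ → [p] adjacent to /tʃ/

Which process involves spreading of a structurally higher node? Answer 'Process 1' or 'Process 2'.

Process 1

Process 1: the feature that changes is [continuant]; the minimal node is [continuant] (depth 1).
Process 2 alters [spread glottis]; the lowest dominating node is [spread glottis] (depth 3 from Root).
Depth 1 < depth 3; Process 1 involves the structurally higher constituent [continuant].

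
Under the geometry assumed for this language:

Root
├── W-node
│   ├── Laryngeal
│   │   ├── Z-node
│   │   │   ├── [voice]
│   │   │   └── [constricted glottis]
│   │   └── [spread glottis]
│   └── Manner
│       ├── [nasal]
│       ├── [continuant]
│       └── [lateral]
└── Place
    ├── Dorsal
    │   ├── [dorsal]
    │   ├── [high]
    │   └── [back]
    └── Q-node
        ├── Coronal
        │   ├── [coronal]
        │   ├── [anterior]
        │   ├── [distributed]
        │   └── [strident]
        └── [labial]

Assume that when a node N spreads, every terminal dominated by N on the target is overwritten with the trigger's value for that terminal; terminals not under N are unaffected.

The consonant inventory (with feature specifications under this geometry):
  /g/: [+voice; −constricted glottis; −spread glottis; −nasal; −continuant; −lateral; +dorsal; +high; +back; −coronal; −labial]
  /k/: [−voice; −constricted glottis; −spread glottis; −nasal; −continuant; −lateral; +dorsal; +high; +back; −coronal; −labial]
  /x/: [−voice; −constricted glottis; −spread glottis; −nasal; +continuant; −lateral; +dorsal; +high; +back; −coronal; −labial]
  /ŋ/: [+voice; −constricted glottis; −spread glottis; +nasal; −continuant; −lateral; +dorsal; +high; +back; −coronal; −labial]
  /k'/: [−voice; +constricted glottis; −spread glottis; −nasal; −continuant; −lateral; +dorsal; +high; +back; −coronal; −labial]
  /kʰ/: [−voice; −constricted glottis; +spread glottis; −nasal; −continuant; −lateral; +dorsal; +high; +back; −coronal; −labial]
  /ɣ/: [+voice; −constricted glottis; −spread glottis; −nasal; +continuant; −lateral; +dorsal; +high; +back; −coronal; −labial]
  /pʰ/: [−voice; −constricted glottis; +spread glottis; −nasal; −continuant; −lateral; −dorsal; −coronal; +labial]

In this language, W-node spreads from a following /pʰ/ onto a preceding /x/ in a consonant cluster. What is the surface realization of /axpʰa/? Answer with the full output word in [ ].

[akʰpʰa]

Terminals under W-node in this geometry: [voice], [constricted glottis], [spread glottis], [nasal], [continuant], [lateral].
After delinking /x/'s W-node and linking /pʰ/'s, the affected terminals become [−voice], [−constricted glottis], [+spread glottis], [−nasal], [−continuant], [−lateral]; [dorsal], [high], [back], … (outside W-node) are retained from /x/.
This feature bundle is that of [kʰ], so /axpʰa/ surfaces as [akʰpʰa].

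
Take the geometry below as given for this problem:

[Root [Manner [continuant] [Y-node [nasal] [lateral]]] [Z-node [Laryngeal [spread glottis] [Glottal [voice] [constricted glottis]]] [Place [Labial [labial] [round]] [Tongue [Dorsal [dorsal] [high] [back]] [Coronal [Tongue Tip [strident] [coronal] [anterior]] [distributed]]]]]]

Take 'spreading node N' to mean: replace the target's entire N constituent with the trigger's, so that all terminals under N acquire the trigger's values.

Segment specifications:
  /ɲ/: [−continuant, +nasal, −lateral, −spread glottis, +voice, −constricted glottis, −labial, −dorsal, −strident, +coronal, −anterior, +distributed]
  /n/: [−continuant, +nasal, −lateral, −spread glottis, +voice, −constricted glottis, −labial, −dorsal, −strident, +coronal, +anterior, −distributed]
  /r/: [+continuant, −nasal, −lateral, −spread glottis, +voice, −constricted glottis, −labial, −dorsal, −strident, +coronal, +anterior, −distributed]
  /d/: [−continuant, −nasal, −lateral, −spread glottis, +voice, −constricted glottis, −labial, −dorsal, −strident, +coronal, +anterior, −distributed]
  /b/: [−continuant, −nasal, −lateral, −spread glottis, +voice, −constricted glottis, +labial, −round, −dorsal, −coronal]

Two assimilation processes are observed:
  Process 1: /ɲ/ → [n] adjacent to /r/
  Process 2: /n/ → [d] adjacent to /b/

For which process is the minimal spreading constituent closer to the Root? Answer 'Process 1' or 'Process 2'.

Process 1: the features that change are [anterior], [distributed]; the minimal node is Coronal (depth 4).
Process 2: the feature that changes is [nasal]; the minimal node is [nasal] (depth 3).
[nasal] is closer to Root than Coronal, so Process 2 spreads the higher node.

Process 2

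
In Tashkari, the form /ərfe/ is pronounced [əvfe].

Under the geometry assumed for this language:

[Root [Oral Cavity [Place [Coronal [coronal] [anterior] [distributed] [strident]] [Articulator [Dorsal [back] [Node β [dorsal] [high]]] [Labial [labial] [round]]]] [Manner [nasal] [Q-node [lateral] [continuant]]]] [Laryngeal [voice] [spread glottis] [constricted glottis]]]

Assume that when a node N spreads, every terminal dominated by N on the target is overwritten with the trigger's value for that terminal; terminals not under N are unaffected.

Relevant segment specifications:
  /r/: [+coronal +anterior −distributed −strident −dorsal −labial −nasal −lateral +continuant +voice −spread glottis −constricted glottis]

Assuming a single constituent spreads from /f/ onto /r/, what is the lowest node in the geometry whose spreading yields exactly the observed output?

Place

Comparing /r/ with its surface form [v], the features that change are [labial], [round], [coronal], [anterior], [distributed], [strident].
Tracing each changed feature up the tree, the paths first meet at Place; any lower node misses at least one of them.
Spreading Place from /f/ overwrites each of those terminals with /f/'s values, yielding exactly [v].
[voice] stays as in /r/ although /f/ differs there, so no node dominating it spread; among the remaining candidates Place is the lowest that derives the output.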